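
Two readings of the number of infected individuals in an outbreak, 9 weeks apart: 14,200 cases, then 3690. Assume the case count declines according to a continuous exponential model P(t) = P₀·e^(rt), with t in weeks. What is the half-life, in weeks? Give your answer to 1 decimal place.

half-life ≈ 4.6 weeks

r = ln(3690/14200) / 9 = ln(0.25986) / 9 ≈ -0.149735 per week
half-life = ln 2 / |r| = 0.69315 / 0.149735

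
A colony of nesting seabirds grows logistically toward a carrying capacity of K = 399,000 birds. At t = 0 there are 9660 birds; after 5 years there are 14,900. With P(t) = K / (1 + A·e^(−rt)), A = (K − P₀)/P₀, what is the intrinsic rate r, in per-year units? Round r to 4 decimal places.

A = (399000 − 9660)/9660 = 40.30435
14900 = 399000/(1 + 40.30435·e^(−r·5)) → e^(−5r) = (26.77852 − 1)/40.30435 = 0.639597
r = −ln(0.639597)/5 = 0.44692/5

r ≈ 0.0894 per year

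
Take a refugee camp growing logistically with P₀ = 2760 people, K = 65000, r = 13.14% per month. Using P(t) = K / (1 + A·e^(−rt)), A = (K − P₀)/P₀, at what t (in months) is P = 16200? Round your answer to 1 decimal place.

t ≈ 15.3 months

A = (65000 − 2760)/2760 = 22.55072
16200 = 65000/(1 + 22.55072·e^(−0.1314t)) → 1 + 22.55072·e^(−0.1314t) = 4.01235
e^(−0.1314t) = 0.133581 → t = ln(7.4861)/0.1314 = 2.01305/0.1314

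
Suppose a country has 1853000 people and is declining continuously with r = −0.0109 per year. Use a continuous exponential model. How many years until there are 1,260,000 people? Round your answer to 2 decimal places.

1260000 = 1853000 · e^(-0.0109·t)
t = ln(1260000/1853000) / -0.0109 = ln(0.67998) / -0.0109 = -0.38569 / -0.0109

t ≈ 35.38 years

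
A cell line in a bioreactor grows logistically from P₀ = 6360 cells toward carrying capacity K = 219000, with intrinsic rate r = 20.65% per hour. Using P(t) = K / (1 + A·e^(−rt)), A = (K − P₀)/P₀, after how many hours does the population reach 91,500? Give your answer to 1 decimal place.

t ≈ 15.4 hours

A = (219000 − 6360)/6360 = 33.43396
91500 = 219000/(1 + 33.43396·e^(−0.2065t)) → 1 + 33.43396·e^(−0.2065t) = 2.39344
e^(−0.2065t) = 0.041677 → t = ln(23.99378)/0.2065 = 3.17779/0.2065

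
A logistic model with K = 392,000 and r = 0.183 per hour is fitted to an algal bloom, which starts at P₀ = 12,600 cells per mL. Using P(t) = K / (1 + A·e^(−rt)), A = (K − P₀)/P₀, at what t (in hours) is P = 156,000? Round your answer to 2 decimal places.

A = (392000 − 12600)/12600 = 30.11111
156000 = 392000/(1 + 30.11111·e^(−0.183t)) → 1 + 30.11111·e^(−0.183t) = 2.51282
e^(−0.183t) = 0.050241 → t = ln(19.90395)/0.183 = 2.99092/0.183

t ≈ 16.34 hours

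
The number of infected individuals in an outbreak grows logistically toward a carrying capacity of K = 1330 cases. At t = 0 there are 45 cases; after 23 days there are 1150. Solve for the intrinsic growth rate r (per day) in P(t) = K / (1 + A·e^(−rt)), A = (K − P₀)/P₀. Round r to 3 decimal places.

A = (1330 − 45)/45 = 28.55556
1150 = 1330/(1 + 28.55556·e^(−r·23)) → e^(−23r) = (1.15652 − 1)/28.55556 = 0.005481
r = −ln(0.005481)/23 = 5.20641/23

r ≈ 0.226 per day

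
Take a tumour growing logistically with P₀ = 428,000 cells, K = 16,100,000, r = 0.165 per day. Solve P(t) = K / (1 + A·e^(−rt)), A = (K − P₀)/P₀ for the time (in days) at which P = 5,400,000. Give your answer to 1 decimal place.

t ≈ 17.7 days

A = (16100000 − 428000)/428000 = 36.61682
5400000 = 16100000/(1 + 36.61682·e^(−0.165t)) → 1 + 36.61682·e^(−0.165t) = 2.98148
e^(−0.165t) = 0.054114 → t = ln(18.47952)/0.165 = 2.91666/0.165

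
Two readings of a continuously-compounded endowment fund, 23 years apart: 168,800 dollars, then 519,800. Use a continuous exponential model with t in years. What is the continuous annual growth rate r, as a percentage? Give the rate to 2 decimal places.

519800 = 168800 · e^(r·23)
e^(23r) = 519800/168800 = 3.07938
r = ln(3.07938) / 23 = 1.12473 / 23

r ≈ 4.89% per year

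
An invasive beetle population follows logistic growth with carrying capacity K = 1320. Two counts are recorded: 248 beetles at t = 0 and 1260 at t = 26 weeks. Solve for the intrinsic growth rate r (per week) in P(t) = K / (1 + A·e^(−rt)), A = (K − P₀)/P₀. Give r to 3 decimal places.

A = (1320 − 248)/248 = 4.32258
1260 = 1320/(1 + 4.32258·e^(−r·26)) → e^(−26r) = (1.04762 − 1)/4.32258 = 0.011016
r = −ln(0.011016)/26 = 4.50838/26

r ≈ 0.173 per week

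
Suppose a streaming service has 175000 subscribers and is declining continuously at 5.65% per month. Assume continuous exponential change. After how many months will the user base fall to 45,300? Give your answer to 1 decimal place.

45300 = 175000 · e^(-0.0565·t)
t = ln(45300/175000) / -0.0565 = ln(0.25886) / -0.0565 = -1.35148 / -0.0565

t ≈ 23.9 months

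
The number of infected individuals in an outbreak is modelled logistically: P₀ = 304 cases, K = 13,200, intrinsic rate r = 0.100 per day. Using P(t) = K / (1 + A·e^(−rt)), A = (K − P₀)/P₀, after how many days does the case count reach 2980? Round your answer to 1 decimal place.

A = (13200 − 304)/304 = 42.42105
2980 = 13200/(1 + 42.42105·e^(−0.1t)) → 1 + 42.42105·e^(−0.1t) = 4.42953
e^(−0.1t) = 0.080845 → t = ln(12.36935)/0.1 = 2.51522/0.1

t ≈ 25.2 days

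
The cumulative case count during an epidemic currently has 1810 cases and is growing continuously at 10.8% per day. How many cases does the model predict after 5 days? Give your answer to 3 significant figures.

P(5) = 1810 · e^(0.108·5) = 1810 · e^(0.54)
= 1810 · 1.71601 ≈ 3105.97

≈ 3,110 cases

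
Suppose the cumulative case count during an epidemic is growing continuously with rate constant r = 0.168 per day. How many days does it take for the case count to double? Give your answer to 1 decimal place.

doubling time ≈ 4.1 days

doubling time = ln(2) / |r| = 0.69315 / 0.168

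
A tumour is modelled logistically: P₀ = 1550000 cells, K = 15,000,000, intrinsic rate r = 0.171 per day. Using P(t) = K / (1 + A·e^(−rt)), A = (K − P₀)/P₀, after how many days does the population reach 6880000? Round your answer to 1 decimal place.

t ≈ 11.7 days

A = (15000000 − 1550000)/1550000 = 8.67742
6880000 = 15000000/(1 + 8.67742·e^(−0.171t)) → 1 + 8.67742·e^(−0.171t) = 2.18023
e^(−0.171t) = 0.136012 → t = ln(7.3523)/0.171 = 1.99501/0.171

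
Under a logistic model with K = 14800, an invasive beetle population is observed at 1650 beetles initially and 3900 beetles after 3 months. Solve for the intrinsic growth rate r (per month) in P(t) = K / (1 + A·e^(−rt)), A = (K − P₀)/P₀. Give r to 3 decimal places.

A = (14800 − 1650)/1650 = 7.9697
3900 = 14800/(1 + 7.9697·e^(−r·3)) → e^(−3r) = (3.79487 − 1)/7.9697 = 0.350687
r = −ln(0.350687)/3 = 1.04786/3

r ≈ 0.349 per month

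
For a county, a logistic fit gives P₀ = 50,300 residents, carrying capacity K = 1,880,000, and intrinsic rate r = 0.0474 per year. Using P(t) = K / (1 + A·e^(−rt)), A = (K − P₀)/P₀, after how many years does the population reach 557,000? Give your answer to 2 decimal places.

t ≈ 57.57 years

A = (1880000 − 50300)/50300 = 36.37575
557000 = 1880000/(1 + 36.37575·e^(−0.0474t)) → 1 + 36.37575·e^(−0.0474t) = 3.37522
e^(−0.0474t) = 0.065297 → t = ln(15.31466)/0.0474 = 2.72881/0.0474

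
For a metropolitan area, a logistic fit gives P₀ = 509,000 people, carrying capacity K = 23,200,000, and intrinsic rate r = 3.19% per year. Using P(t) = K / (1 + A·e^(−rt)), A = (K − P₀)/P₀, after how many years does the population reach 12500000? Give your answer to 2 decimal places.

t ≈ 123.91 years

A = (23200000 − 509000)/509000 = 44.57957
12500000 = 23200000/(1 + 44.57957·e^(−0.0319t)) → 1 + 44.57957·e^(−0.0319t) = 1.856
e^(−0.0319t) = 0.019202 → t = ln(52.07893)/0.0319 = 3.95276/0.0319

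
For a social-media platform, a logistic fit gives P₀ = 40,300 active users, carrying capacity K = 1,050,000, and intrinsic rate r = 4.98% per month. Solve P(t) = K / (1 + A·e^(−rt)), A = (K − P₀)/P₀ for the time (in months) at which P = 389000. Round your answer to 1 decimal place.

t ≈ 54.0 months

A = (1050000 − 40300)/40300 = 25.05459
389000 = 1050000/(1 + 25.05459·e^(−0.0498t)) → 1 + 25.05459·e^(−0.0498t) = 2.69923
e^(−0.0498t) = 0.067821 → t = ln(14.74468)/0.0498 = 2.69088/0.0498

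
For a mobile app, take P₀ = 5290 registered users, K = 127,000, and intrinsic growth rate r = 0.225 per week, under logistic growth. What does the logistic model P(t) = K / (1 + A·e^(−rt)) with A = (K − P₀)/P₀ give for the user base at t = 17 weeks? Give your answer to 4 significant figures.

A = (127000 − 5290)/5290 = 23.00756
P(17) = 127000 / (1 + 23.00756·e^(−0.225·17)) = 127000 / (1 + 23.00756·0.021818)
= 127000 / 1.50199 ≈ 84554.55

≈ 84,550 registered users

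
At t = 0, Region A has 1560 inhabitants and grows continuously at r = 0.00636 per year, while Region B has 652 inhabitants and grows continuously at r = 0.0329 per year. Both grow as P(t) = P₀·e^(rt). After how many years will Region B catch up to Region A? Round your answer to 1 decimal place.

1560·e^(0.00636t) = 652·e^(0.0329t)
1560/652 = e^((0.0329 − 0.00636)t) → ln(2.39264) = 0.02654·t
t = 0.8724 / 0.02654

t ≈ 32.9 years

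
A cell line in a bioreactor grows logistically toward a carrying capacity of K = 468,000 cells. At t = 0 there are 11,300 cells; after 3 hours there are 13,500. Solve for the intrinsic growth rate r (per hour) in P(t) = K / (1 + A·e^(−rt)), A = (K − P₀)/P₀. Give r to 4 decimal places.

A = (468000 − 11300)/11300 = 40.41593
13500 = 468000/(1 + 40.41593·e^(−r·3)) → e^(−3r) = (34.66667 − 1)/40.41593 = 0.833005
r = −ln(0.833005)/3 = 0.18272/3

r ≈ 0.0609 per hour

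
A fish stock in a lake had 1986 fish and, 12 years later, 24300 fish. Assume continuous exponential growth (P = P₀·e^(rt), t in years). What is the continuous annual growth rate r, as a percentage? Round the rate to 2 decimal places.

r ≈ 20.87% per year

24300 = 1986 · e^(r·12)
e^(12r) = 24300/1986 = 12.23565
r = ln(12.23565) / 12 = 2.50435 / 12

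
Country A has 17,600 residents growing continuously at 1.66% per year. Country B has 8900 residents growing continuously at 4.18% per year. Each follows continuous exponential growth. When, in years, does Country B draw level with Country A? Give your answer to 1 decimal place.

17600·e^(0.0166t) = 8900·e^(0.0418t)
17600/8900 = e^((0.0418 − 0.0166)t) → ln(1.97753) = 0.0252·t
t = 0.68185 / 0.0252

t ≈ 27.1 years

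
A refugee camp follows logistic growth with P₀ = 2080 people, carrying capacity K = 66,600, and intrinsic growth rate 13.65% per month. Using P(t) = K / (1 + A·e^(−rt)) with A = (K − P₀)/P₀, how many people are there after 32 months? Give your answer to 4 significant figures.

≈ 47,800 people

A = (66600 − 2080)/2080 = 31.01923
P(32) = 66600 / (1 + 31.01923·e^(−0.1365·32)) = 66600 / (1 + 31.01923·0.012677)
= 66600 / 1.39322 ≈ 47803.02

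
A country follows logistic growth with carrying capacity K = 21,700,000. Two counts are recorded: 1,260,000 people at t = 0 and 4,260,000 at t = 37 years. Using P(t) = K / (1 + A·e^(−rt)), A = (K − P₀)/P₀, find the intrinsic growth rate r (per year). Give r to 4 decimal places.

r ≈ 0.0372 per year

A = (21700000 − 1260000)/1260000 = 16.22222
4260000 = 21700000/(1 + 16.22222·e^(−r·37)) → e^(−37r) = (5.0939 − 1)/16.22222 = 0.252363
r = −ln(0.252363)/37 = 1.37688/37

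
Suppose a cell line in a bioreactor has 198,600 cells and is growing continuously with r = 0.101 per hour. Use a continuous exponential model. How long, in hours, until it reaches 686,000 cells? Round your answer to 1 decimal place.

t ≈ 12.3 hours

686000 = 198600 · e^(0.101·t)
t = ln(686000/198600) / 0.101 = ln(3.45418) / 0.101 = 1.23958 / 0.101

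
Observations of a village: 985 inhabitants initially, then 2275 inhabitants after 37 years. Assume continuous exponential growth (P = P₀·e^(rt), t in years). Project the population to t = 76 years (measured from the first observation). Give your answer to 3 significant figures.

≈ 5,500 inhabitants

r = ln(2275/985) / 37 ≈ 0.022624 per year
P(76) = 985 · e^(0.022624·76) = 985 · 5.58138 ≈ 5497.66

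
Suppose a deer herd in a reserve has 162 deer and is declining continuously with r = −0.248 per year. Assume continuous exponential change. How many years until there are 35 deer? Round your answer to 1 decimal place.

35 = 162 · e^(-0.248·t)
t = ln(35/162) / -0.248 = ln(0.21605) / -0.248 = -1.53225 / -0.248

t ≈ 6.2 years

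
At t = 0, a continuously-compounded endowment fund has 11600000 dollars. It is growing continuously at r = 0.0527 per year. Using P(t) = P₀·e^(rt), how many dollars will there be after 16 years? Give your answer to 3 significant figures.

≈ 27,000,000 dollars

P(16) = 11600000 · e^(0.0527·16) = 11600000 · e^(0.8432)
= 11600000 · 2.32379 ≈ 26955978.19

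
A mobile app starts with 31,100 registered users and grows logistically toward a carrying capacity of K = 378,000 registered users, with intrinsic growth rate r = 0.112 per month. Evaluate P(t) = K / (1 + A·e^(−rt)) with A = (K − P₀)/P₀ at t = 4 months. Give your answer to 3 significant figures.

A = (378000 − 31100)/31100 = 11.15434
P(4) = 378000 / (1 + 11.15434·e^(−0.112·4)) = 378000 / (1 + 11.15434·0.638905)
= 378000 / 8.12656 ≈ 46514.14

≈ 46,500 registered users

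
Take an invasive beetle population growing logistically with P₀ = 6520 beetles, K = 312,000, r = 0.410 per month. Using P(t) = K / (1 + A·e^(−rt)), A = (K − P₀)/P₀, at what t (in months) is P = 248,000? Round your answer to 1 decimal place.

A = (312000 − 6520)/6520 = 46.85276
248000 = 312000/(1 + 46.85276·e^(−0.41t)) → 1 + 46.85276·e^(−0.41t) = 1.25806
e^(−0.41t) = 0.005508 → t = ln(181.55445)/0.41 = 5.20156/0.41

t ≈ 12.7 months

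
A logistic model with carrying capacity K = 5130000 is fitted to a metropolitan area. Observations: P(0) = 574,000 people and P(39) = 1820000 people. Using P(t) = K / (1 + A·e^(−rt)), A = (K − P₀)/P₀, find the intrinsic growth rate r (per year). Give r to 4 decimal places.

r ≈ 0.0378 per year

A = (5130000 − 574000)/574000 = 7.93728
1820000 = 5130000/(1 + 7.93728·e^(−r·39)) → e^(−39r) = (2.81868 − 1)/7.93728 = 0.229131
r = −ln(0.229131)/39 = 1.47346/39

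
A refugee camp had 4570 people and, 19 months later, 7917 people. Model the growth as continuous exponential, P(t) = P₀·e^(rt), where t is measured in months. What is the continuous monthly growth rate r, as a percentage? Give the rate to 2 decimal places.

7917 = 4570 · e^(r·19)
e^(19r) = 7917/4570 = 1.73239
r = ln(1.73239) / 19 = 0.5495 / 19

r ≈ 2.89% per month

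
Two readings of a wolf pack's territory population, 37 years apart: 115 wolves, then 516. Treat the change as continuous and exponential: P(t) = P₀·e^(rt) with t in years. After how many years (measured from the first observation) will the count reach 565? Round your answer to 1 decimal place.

t ≈ 39.2 years

r = ln(516/115) / 37 ≈ 0.040572 per year
t = ln(565/115) / r = 1.59189 / 0.040572 ≈ 39.236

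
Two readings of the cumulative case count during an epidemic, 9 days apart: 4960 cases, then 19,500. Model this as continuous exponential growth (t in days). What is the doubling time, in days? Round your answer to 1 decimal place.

r = ln(19500/4960) / 9 = ln(3.93145) / 9 ≈ 0.152112 per day
doubling time = ln 2 / |r| = 0.69315 / 0.152112

doubling time ≈ 4.6 days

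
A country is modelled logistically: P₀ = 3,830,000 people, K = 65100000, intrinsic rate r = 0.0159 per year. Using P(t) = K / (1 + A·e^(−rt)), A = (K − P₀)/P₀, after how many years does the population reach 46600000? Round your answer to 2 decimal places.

A = (65100000 − 3830000)/3830000 = 15.99739
46600000 = 65100000/(1 + 15.99739·e^(−0.0159t)) → 1 + 15.99739·e^(−0.0159t) = 1.397
e^(−0.0159t) = 0.024816 → t = ln(40.29613)/0.0159 = 3.69626/0.0159

t ≈ 232.47 years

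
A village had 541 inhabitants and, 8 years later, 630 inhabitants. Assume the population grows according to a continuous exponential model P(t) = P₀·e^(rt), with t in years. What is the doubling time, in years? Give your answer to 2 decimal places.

doubling time ≈ 36.41 years

r = ln(630/541) / 8 = ln(1.16451) / 8 ≈ 0.019038 per year
doubling time = ln 2 / |r| = 0.69315 / 0.019038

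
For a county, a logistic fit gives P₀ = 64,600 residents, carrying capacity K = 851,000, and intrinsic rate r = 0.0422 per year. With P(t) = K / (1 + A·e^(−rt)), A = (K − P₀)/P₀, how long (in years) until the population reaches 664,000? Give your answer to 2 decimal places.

A = (851000 − 64600)/64600 = 12.17337
664000 = 851000/(1 + 12.17337·e^(−0.0422t)) → 1 + 12.17337·e^(−0.0422t) = 1.28163
e^(−0.0422t) = 0.023135 → t = ln(43.22524)/0.0422 = 3.76642/0.0422

t ≈ 89.25 years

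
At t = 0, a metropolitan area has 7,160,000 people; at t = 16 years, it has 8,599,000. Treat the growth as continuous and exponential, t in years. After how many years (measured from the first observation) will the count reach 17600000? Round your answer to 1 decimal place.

t ≈ 78.6 years

r = ln(8599000/7160000) / 16 ≈ 0.011446 per year
t = ln(17600000/7160000) / r = 0.89939 / 0.011446 ≈ 78.577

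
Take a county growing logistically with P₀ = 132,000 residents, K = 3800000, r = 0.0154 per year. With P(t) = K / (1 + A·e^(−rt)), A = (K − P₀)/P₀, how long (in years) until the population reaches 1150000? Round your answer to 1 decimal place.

t ≈ 161.7 years

A = (3800000 − 132000)/132000 = 27.78788
1150000 = 3800000/(1 + 27.78788·e^(−0.0154t)) → 1 + 27.78788·e^(−0.0154t) = 3.30435
e^(−0.0154t) = 0.082926 → t = ln(12.05889)/0.0154 = 2.4898/0.0154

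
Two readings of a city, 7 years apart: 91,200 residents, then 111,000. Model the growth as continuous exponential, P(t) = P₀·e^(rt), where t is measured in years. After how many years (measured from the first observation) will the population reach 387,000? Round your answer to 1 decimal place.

t ≈ 51.5 years

r = ln(111000/91200) / 7 ≈ 0.028068 per year
t = ln(387000/91200) / r = 1.44537 / 0.028068 ≈ 51.495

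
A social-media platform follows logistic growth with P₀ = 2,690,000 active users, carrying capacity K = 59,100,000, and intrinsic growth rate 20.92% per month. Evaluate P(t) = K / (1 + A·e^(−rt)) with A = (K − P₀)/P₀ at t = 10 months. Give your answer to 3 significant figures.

A = (59100000 − 2690000)/2690000 = 20.97026
P(10) = 59100000 / (1 + 20.97026·e^(−0.2092·10)) = 59100000 / (1 + 20.97026·0.12344)
= 59100000 / 3.58857 ≈ 16468959.71

≈ 16,500,000 active users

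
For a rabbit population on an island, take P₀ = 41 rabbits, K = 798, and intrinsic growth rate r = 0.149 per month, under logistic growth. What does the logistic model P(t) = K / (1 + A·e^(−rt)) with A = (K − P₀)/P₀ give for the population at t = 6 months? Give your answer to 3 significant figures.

≈ 93.3 rabbits

A = (798 − 41)/41 = 18.46341
P(6) = 798 / (1 + 18.46341·e^(−0.149·6)) = 798 / (1 + 18.46341·0.409016)
= 798 / 8.55184 ≈ 93.31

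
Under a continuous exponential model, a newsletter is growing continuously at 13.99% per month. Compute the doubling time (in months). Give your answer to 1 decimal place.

doubling time ≈ 5.0 months

doubling time = ln(2) / |r| = 0.69315 / 0.1399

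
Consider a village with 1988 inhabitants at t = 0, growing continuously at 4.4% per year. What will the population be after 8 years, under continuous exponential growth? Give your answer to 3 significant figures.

≈ 2,830 inhabitants

P(8) = 1988 · e^(0.044·8) = 1988 · e^(0.352)
= 1988 · 1.42191 ≈ 2826.75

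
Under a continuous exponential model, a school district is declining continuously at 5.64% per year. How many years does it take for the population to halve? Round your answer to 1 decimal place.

half-life = ln(2) / |r| = 0.69315 / 0.0564

half-life ≈ 12.3 years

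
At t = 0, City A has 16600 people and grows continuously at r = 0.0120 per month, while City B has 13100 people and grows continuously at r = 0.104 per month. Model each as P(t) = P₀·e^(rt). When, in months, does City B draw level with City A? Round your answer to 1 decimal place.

16600·e^(0.012t) = 13100·e^(0.104t)
16600/13100 = e^((0.104 − 0.012)t) → ln(1.26718) = 0.092·t
t = 0.23679 / 0.092

t ≈ 2.6 months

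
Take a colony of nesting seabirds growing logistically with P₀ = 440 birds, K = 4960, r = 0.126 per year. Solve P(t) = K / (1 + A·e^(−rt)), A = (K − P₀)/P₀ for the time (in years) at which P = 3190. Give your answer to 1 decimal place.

A = (4960 − 440)/440 = 10.27273
3190 = 4960/(1 + 10.27273·e^(−0.126t)) → 1 + 10.27273·e^(−0.126t) = 1.55486
e^(−0.126t) = 0.054013 → t = ln(18.51412)/0.126 = 2.91853/0.126

t ≈ 23.2 years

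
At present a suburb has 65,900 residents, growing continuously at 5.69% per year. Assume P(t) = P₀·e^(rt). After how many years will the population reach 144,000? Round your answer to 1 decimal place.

t ≈ 13.7 years

144000 = 65900 · e^(0.0569·t)
t = ln(144000/65900) / 0.0569 = ln(2.18513) / 0.0569 = 0.78167 / 0.0569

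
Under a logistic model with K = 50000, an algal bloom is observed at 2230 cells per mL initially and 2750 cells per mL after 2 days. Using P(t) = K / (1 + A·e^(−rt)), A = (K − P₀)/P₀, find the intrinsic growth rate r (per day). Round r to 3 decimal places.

r ≈ 0.110 per day

A = (50000 − 2230)/2230 = 21.42152
2750 = 50000/(1 + 21.42152·e^(−r·2)) → e^(−2r) = (18.18182 − 1)/21.42152 = 0.802082
r = −ln(0.802082)/2 = 0.22054/2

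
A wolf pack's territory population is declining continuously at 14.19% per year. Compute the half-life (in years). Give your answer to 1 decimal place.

half-life = ln(2) / |r| = 0.69315 / 0.1419

half-life ≈ 4.9 years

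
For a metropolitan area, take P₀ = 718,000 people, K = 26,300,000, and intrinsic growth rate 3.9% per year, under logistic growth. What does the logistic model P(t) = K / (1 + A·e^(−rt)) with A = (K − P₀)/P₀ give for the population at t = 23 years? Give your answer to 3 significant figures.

A = (26300000 − 718000)/718000 = 35.62953
P(23) = 26300000 / (1 + 35.62953·e^(−0.039·23)) = 26300000 / (1 + 35.62953·0.407791)
= 26300000 / 15.52941 ≈ 1693561.09

≈ 1,690,000 people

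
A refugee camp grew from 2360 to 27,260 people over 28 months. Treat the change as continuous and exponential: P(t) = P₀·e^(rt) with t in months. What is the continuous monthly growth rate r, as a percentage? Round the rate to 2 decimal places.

r ≈ 8.74% per month

27260 = 2360 · e^(r·28)
e^(28r) = 27260/2360 = 11.55085
r = ln(11.55085) / 28 = 2.44676 / 28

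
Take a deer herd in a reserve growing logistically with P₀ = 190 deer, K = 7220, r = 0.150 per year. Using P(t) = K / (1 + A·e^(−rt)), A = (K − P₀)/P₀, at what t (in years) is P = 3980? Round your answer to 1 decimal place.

t ≈ 25.4 years

A = (7220 − 190)/190 = 37
3980 = 7220/(1 + 37·e^(−0.15t)) → 1 + 37·e^(−0.15t) = 1.81407
e^(−0.15t) = 0.022002 → t = ln(45.45062)/0.15 = 3.81663/0.15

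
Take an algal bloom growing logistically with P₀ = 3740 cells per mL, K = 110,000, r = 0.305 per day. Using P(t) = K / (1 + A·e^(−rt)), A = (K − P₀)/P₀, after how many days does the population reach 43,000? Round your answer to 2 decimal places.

t ≈ 9.52 days

A = (110000 − 3740)/3740 = 28.41176
43000 = 110000/(1 + 28.41176·e^(−0.305t)) → 1 + 28.41176·e^(−0.305t) = 2.55814
e^(−0.305t) = 0.054841 → t = ln(18.23442)/0.305 = 2.90331/0.305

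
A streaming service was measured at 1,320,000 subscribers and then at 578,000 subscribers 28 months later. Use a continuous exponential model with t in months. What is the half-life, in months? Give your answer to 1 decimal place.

r = ln(578000/1320000) / 28 = ln(0.43788) / 28 ≈ -0.029493 per month
half-life = ln 2 / |r| = 0.69315 / 0.029493

half-life ≈ 23.5 months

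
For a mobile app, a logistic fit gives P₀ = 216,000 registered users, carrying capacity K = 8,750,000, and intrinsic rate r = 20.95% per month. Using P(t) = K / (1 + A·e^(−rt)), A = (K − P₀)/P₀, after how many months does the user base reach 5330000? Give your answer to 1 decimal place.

A = (8750000 − 216000)/216000 = 39.50926
5330000 = 8750000/(1 + 39.50926·e^(−0.2095t)) → 1 + 39.50926·e^(−0.2095t) = 1.64165
e^(−0.2095t) = 0.016241 → t = ln(61.57437)/0.2095 = 4.12025/0.2095

t ≈ 19.7 months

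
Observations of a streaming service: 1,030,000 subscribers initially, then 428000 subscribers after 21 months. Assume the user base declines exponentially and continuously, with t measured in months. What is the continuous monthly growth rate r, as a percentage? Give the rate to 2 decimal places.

428000 = 1030000 · e^(r·21)
e^(21r) = 428000/1030000 = 0.41553
r = ln(0.41553) / 21 = -0.87819 / 21

r ≈ -4.18% per month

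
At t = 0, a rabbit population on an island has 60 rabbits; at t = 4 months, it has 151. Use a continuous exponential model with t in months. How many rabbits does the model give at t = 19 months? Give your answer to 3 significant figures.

≈ 4,810 rabbits

r = ln(151/60) / 4 ≈ 0.230734 per month
P(19) = 60 · e^(0.230734·19) = 60 · 80.15342 ≈ 4809.21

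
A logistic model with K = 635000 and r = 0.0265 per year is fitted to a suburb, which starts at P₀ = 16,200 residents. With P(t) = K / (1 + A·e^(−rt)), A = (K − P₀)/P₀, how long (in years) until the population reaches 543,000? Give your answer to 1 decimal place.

t ≈ 204.5 years

A = (635000 − 16200)/16200 = 38.19753
543000 = 635000/(1 + 38.19753·e^(−0.0265t)) → 1 + 38.19753·e^(−0.0265t) = 1.16943
e^(−0.0265t) = 0.004436 → t = ln(225.44847)/0.0265 = 5.41809/0.0265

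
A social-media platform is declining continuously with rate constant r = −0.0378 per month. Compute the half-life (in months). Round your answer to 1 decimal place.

half-life ≈ 18.3 months

half-life = ln(2) / |r| = 0.69315 / 0.0378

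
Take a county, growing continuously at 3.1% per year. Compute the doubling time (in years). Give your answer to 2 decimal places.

doubling time ≈ 22.36 years

doubling time = ln(2) / |r| = 0.69315 / 0.031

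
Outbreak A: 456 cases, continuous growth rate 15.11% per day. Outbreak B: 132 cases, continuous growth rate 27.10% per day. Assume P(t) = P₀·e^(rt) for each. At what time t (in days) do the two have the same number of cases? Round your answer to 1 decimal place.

t ≈ 10.3 days

456·e^(0.1511t) = 132·e^(0.271t)
456/132 = e^((0.271 − 0.1511)t) → ln(3.45455) = 0.1199·t
t = 1.23969 / 0.1199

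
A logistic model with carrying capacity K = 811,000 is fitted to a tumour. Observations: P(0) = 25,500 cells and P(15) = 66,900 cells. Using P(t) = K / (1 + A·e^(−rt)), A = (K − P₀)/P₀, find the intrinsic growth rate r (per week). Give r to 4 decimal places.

A = (811000 − 25500)/25500 = 30.80392
66900 = 811000/(1 + 30.80392·e^(−r·15)) → e^(−15r) = (12.12257 − 1)/30.80392 = 0.361076
r = −ln(0.361076)/15 = 1.01867/15

r ≈ 0.0679 per week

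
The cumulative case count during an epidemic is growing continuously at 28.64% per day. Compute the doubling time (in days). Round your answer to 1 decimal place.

doubling time = ln(2) / |r| = 0.69315 / 0.2864

doubling time ≈ 2.4 days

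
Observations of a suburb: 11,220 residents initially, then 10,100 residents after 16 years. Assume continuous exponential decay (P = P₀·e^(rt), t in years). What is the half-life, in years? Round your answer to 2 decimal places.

half-life ≈ 105.46 years

r = ln(10100/11220) / 16 = ln(0.90018) / 16 ≈ -0.006573 per year
half-life = ln 2 / |r| = 0.69315 / 0.006573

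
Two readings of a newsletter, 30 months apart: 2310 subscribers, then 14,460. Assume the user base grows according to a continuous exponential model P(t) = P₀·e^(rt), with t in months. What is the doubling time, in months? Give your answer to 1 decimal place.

r = ln(14460/2310) / 30 = ln(6.25974) / 30 ≈ 0.061138 per month
doubling time = ln 2 / |r| = 0.69315 / 0.061138

doubling time ≈ 11.3 months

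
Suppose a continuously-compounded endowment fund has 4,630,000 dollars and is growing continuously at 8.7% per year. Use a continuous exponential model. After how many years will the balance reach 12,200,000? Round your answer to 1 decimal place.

12200000 = 4630000 · e^(0.087·t)
t = ln(12200000/4630000) / 0.087 = ln(2.63499) / 0.087 = 0.96888 / 0.087

t ≈ 11.1 years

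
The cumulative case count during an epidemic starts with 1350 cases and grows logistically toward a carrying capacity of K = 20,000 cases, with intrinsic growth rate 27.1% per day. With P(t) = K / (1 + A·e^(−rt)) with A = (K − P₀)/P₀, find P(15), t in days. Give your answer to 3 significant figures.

≈ 16,200 cases

A = (20000 − 1350)/1350 = 13.81481
P(15) = 20000 / (1 + 13.81481·e^(−0.271·15)) = 20000 / (1 + 13.81481·0.017163)
= 20000 / 1.2371 ≈ 16166.8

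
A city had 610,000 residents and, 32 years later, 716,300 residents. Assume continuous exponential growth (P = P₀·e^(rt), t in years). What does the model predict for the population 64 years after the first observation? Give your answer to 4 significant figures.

r = ln(716300/610000) / 32 ≈ 0.00502 per year
P(64) = 610000 · e^(0.00502·64) = 610000 · 1.37889 ≈ 841124.08

≈ 841,100 residents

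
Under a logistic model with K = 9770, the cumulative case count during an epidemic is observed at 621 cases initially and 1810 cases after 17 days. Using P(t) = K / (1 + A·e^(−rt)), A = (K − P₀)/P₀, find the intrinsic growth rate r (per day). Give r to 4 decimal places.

A = (9770 − 621)/621 = 14.73269
1810 = 9770/(1 + 14.73269·e^(−r·17)) → e^(−17r) = (5.39779 − 1)/14.73269 = 0.298506
r = −ln(0.298506)/17 = 1.20897/17

r ≈ 0.0711 per day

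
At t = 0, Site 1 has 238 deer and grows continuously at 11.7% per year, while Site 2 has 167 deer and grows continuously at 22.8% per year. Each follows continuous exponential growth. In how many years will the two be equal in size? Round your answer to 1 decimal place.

238·e^(0.117t) = 167·e^(0.228t)
238/167 = e^((0.228 − 0.117)t) → ln(1.42515) = 0.111·t
t = 0.35428 / 0.111

t ≈ 3.2 years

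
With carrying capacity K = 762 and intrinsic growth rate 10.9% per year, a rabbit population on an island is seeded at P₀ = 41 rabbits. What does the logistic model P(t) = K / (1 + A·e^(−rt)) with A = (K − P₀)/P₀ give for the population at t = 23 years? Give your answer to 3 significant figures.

≈ 313 rabbits

A = (762 − 41)/41 = 17.58537
P(23) = 762 / (1 + 17.58537·e^(−0.109·23)) = 762 / (1 + 17.58537·0.081512)
= 762 / 2.43343 ≈ 313.14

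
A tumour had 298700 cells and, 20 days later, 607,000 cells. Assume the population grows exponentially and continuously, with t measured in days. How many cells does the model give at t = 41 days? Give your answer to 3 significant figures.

r = ln(607000/298700) / 20 ≈ 0.035454 per day
P(41) = 298700 · e^(0.035454·41) = 298700 · 4.27863 ≈ 1278026.42

≈ 1,280,000 cells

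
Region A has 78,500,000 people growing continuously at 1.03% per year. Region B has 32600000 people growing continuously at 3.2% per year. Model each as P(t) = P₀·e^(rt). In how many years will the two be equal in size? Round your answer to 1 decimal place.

t ≈ 40.5 years

78500000·e^(0.0103t) = 32600000·e^(0.032t)
78500000/32600000 = e^((0.032 − 0.0103)t) → ln(2.40798) = 0.0217·t
t = 0.87879 / 0.0217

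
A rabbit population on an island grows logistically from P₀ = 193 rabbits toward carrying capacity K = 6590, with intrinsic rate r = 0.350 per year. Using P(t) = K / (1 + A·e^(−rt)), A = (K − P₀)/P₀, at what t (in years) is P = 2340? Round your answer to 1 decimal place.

A = (6590 − 193)/193 = 33.14508
2340 = 6590/(1 + 33.14508·e^(−0.35t)) → 1 + 33.14508·e^(−0.35t) = 2.81624
e^(−0.35t) = 0.054797 → t = ln(18.24929)/0.35 = 2.90413/0.35

t ≈ 8.3 years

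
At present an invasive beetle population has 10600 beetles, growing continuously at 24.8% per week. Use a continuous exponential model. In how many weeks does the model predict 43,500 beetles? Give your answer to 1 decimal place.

43500 = 10600 · e^(0.248·t)
t = ln(43500/10600) / 0.248 = ln(4.10377) / 0.248 = 1.41191 / 0.248

t ≈ 5.7 weeks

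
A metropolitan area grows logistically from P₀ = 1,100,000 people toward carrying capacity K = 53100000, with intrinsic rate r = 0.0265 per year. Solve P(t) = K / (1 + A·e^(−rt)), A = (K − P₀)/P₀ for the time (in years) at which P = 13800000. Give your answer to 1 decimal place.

A = (53100000 − 1100000)/1100000 = 47.27273
13800000 = 53100000/(1 + 47.27273·e^(−0.0265t)) → 1 + 47.27273·e^(−0.0265t) = 3.84783
e^(−0.0265t) = 0.060242 → t = ln(16.59958)/0.0265 = 2.80938/0.0265

t ≈ 106.0 years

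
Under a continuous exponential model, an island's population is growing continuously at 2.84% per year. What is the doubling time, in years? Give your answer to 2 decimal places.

doubling time = ln(2) / |r| = 0.69315 / 0.0284

doubling time ≈ 24.41 years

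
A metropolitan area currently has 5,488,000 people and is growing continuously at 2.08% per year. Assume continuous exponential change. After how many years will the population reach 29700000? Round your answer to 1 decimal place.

t ≈ 81.2 years

29700000 = 5488000 · e^(0.0208·t)
t = ln(29700000/5488000) / 0.0208 = ln(5.41181) / 0.0208 = 1.68858 / 0.0208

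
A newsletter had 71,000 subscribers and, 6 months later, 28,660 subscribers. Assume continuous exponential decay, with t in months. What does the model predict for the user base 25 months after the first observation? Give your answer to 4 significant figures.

≈ 1,621 subscribers

r = ln(28660/71000) / 6 ≈ -0.151196 per month
P(25) = 71000 · e^(-0.151196·25) = 71000 · 0.02282 ≈ 1620.56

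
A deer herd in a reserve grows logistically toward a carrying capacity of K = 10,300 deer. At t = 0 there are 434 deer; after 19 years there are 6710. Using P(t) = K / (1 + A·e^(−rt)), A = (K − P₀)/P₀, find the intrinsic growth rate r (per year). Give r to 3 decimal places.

A = (10300 − 434)/434 = 22.73272
6710 = 10300/(1 + 22.73272·e^(−r·19)) → e^(−19r) = (1.53502 − 1)/22.73272 = 0.023535
r = −ln(0.023535)/19 = 3.74925/19

r ≈ 0.197 per year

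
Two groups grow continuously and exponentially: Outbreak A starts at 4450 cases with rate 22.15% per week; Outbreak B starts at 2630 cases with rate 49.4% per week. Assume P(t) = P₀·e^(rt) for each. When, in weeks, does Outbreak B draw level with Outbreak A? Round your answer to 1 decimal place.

4450·e^(0.2215t) = 2630·e^(0.494t)
4450/2630 = e^((0.494 − 0.2215)t) → ln(1.69202) = 0.2725·t
t = 0.52592 / 0.2725

t ≈ 1.9 weeks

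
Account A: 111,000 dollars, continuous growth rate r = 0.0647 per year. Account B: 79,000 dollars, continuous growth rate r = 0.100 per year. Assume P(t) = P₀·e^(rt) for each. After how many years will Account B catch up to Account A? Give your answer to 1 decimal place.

t ≈ 9.6 years

111000·e^(0.0647t) = 79000·e^(0.1t)
111000/79000 = e^((0.1 − 0.0647)t) → ln(1.40506) = 0.0353·t
t = 0.34008 / 0.0353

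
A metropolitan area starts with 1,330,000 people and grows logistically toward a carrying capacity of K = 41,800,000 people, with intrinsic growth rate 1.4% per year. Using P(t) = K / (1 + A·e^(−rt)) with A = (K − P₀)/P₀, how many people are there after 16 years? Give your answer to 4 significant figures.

A = (41800000 − 1330000)/1330000 = 30.42857
P(16) = 41800000 / (1 + 30.42857·e^(−0.014·16)) = 41800000 / (1 + 30.42857·0.799315)
= 41800000 / 25.32202 ≈ 1650737.34

≈ 1,651,000 people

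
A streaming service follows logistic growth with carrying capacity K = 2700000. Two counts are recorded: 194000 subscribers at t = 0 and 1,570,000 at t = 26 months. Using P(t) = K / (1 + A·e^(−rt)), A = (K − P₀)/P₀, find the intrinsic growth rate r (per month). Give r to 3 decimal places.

r ≈ 0.111 per month

A = (2700000 − 194000)/194000 = 12.91753
1570000 = 2700000/(1 + 12.91753·e^(−r·26)) → e^(−26r) = (1.71975 − 1)/12.91753 = 0.055719
r = −ln(0.055719)/26 = 2.88744/26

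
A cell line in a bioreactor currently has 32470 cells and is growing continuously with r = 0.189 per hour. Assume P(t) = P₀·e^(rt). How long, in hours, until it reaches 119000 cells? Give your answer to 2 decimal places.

119000 = 32470 · e^(0.189·t)
t = ln(119000/32470) / 0.189 = ln(3.66492) / 0.189 = 1.29881 / 0.189

t ≈ 6.87 hours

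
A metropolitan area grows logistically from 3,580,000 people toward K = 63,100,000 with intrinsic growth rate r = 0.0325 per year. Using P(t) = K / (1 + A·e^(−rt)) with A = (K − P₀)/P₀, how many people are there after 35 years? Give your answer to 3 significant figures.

A = (63100000 − 3580000)/3580000 = 16.6257
P(35) = 63100000 / (1 + 16.6257·e^(−0.0325·35)) = 63100000 / (1 + 16.6257·0.32062)
= 63100000 / 6.33052 ≈ 9967578.92

≈ 9,970,000 people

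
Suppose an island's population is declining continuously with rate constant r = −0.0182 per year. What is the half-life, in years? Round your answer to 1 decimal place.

half-life = ln(2) / |r| = 0.69315 / 0.0182

half-life ≈ 38.1 years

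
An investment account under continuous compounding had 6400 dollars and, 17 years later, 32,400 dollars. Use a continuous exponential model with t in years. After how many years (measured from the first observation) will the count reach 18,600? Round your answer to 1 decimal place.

t ≈ 11.2 years

r = ln(32400/6400) / 17 ≈ 0.095404 per year
t = ln(18600/6400) / r = 1.06686 / 0.095404 ≈ 11.183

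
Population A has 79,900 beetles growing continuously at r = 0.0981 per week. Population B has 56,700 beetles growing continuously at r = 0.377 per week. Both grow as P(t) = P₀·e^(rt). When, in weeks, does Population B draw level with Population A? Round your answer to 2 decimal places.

t ≈ 1.23 weeks

79900·e^(0.0981t) = 56700·e^(0.377t)
79900/56700 = e^((0.377 − 0.0981)t) → ln(1.40917) = 0.2789·t
t = 0.343 / 0.2789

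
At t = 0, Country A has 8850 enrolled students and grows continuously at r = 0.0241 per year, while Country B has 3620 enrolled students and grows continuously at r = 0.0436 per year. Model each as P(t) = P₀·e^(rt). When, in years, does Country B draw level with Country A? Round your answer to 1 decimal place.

8850·e^(0.0241t) = 3620·e^(0.0436t)
8850/3620 = e^((0.0436 − 0.0241)t) → ln(2.44475) = 0.0195·t
t = 0.89394 / 0.0195

t ≈ 45.8 years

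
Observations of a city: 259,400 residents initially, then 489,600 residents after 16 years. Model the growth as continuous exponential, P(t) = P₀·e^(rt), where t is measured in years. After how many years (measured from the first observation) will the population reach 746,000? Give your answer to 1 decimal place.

r = ln(489600/259400) / 16 ≈ 0.039701 per year
t = ln(746000/259400) / r = 1.05635 / 0.039701 ≈ 26.608

t ≈ 26.6 years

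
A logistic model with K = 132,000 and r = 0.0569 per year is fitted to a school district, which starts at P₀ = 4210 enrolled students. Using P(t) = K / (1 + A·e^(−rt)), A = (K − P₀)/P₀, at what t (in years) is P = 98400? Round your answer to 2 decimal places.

A = (132000 − 4210)/4210 = 30.35392
98400 = 132000/(1 + 30.35392·e^(−0.0569t)) → 1 + 30.35392·e^(−0.0569t) = 1.34146
e^(−0.0569t) = 0.011249 → t = ln(88.89362)/0.0569 = 4.48744/0.0569

t ≈ 78.87 years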